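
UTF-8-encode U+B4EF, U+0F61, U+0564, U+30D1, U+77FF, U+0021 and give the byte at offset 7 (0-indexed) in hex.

0xA4

U+B4EF → 3-byte form EB 93 AF at offsets 0–2.
U+0F61 → 3-byte form E0 BD A1 at offsets 3–5.
U+0564 → 2-byte form D5 A4 at offsets 6–7.
Offset 7 falls in char 3's range; it's byte 2 of D5 A4 = 0xA4.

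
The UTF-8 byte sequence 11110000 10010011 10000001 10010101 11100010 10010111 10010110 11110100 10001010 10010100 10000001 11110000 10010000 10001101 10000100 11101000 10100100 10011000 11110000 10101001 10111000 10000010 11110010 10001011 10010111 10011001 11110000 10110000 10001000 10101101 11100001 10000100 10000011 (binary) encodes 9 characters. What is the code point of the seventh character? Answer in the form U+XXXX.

U+8B5D9

Offset 0: leading byte 0xF0 = 11110000 → 4-byte char #1 = F0 93 81 95.
Offset 4: leading byte 0xE2 = 11100010 → 3-byte char #2 = E2 97 96.
Offset 7: leading byte 0xF4 = 11110100 → 4-byte char #3 = F4 8A 94 81.
Offset 11: leading byte 0xF0 = 11110000 → 4-byte char #4 = F0 90 8D 84.
Offset 15: leading byte 0xE8 = 11101000 → 3-byte char #5 = E8 A4 98.
Offset 18: leading byte 0xF0 = 11110000 → 4-byte char #6 = F0 A9 B8 82.
Offset 22: leading byte 0xF2 = 11110010 → 4-byte char #7 = F2 8B 97 99.
Leading byte 0xF2 = 11110010 matches 11110xxx → 4-byte sequence.
Byte 1: 0xF2 = 11110010, payload 010 (3 bits).
Byte 2: 0x8B = 10001011 (10xxxxxx ✓), payload 001011.
Byte 3: 0x97 = 10010111 (10xxxxxx ✓), payload 010111.
Byte 4: 0x99 = 10011001 (10xxxxxx ✓), payload 011001.
Concatenate: 010001011010111011001 = 0x8B5D9 (21 bits → U+8B5D9).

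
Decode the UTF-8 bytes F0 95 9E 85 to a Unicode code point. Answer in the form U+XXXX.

Leading byte 0xF0 = 11110000 matches 11110xxx → 4-byte sequence.
Byte 1: 0xF0 = 11110000, payload 000 (3 bits).
Byte 2: 0x95 = 10010101 (10xxxxxx ✓), payload 010101.
Byte 3: 0x9E = 10011110 (10xxxxxx ✓), payload 011110.
Byte 4: 0x85 = 10000101 (10xxxxxx ✓), payload 000101.
Concatenate: 000010101011110000101 = 0x15785 (21 bits → U+15785).

U+15785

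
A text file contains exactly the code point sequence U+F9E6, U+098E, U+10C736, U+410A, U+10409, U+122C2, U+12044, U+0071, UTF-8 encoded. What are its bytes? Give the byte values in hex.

EF A7 A6 E0 A6 8E F4 8C 9C B6 E4 84 8A F0 90 90 89 F0 92 8B 82 F0 92 81 84 71

U+F9E6: 3-byte form → EF A7 A6.
U+098E: 3-byte form → E0 A6 8E.
U+10C736: 4-byte form → F4 8C 9C B6.
U+410A: 3-byte form → E4 84 8A.
U+10409: 4-byte form → F0 90 90 89.
U+122C2: 4-byte form → F0 92 8B 82.
U+12044: 4-byte form → F0 92 81 84.
U+0071: 1-byte form → 71.
Concatenated (26 bytes): EF A7 A6 E0 A6 8E F4 8C 9C B6 E4 84 8A F0 90 90 89 F0 92 8B 82 F0 92 81 84 71.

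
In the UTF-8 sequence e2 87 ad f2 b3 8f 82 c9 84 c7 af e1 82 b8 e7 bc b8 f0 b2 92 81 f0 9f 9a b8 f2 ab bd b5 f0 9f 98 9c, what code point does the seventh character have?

Offset 0: leading byte 0xE2 = 11100010 → 3-byte char #1 = E2 87 AD.
Offset 3: leading byte 0xF2 = 11110010 → 4-byte char #2 = F2 B3 8F 82.
Offset 7: leading byte 0xC9 = 11001001 → 2-byte char #3 = C9 84.
Offset 9: leading byte 0xC7 = 11000111 → 2-byte char #4 = C7 AF.
Offset 11: leading byte 0xE1 = 11100001 → 3-byte char #5 = E1 82 B8.
Offset 14: leading byte 0xE7 = 11100111 → 3-byte char #6 = E7 BC B8.
Offset 17: leading byte 0xF0 = 11110000 → 4-byte char #7 = F0 B2 92 81.
Leading byte 0xF0 = 11110000 matches 11110xxx → 4-byte sequence.
Byte 1: 0xF0 = 11110000, payload 000 (3 bits).
Byte 2: 0xB2 = 10110010 (10xxxxxx ✓), payload 110010.
Byte 3: 0x92 = 10010010 (10xxxxxx ✓), payload 010010.
Byte 4: 0x81 = 10000001 (10xxxxxx ✓), payload 000001.
Concatenate: 000110010010010000001 = 0x32481 (21 bits → U+32481).

U+32481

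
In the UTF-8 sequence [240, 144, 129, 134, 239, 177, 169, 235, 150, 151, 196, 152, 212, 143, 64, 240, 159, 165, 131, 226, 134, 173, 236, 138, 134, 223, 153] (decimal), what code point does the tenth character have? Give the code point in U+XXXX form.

U+07D9

Offset 0: leading byte 0xF0 = 11110000 → 4-byte char #1 = F0 90 81 86.
Offset 4: leading byte 0xEF = 11101111 → 3-byte char #2 = EF B1 A9.
Offset 7: leading byte 0xEB = 11101011 → 3-byte char #3 = EB 96 97.
Offset 10: leading byte 0xC4 = 11000100 → 2-byte char #4 = C4 98.
Offset 12: leading byte 0xD4 = 11010100 → 2-byte char #5 = D4 8F.
Offset 14: leading byte 0x40 = 01000000 → 1-byte char #6 = 40.
Offset 15: leading byte 0xF0 = 11110000 → 4-byte char #7 = F0 9F A5 83.
Offset 19: leading byte 0xE2 = 11100010 → 3-byte char #8 = E2 86 AD.
Offset 22: leading byte 0xEC = 11101100 → 3-byte char #9 = EC 8A 86.
Offset 25: leading byte 0xDF = 11011111 → 2-byte char #10 = DF 99.
Leading byte 0xDF = 11011111 matches 110xxxxx → 2-byte sequence.
Byte 1: 0xDF = 11011111, payload 11111 (5 bits).
Byte 2: 0x99 = 10011001 (10xxxxxx ✓), payload 011001.
Concatenate: 11111011001 = 0x7D9 (11 bits → U+07D9).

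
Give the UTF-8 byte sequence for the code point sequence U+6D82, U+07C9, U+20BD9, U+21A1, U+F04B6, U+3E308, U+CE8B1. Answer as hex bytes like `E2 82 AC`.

E6 B6 82 DF 89 F0 A0 AF 99 E2 86 A1 F3 B0 92 B6 F0 BE 8C 88 F3 8E A2 B1

U+6D82: 3-byte form → E6 B6 82.
U+07C9: 2-byte form → DF 89.
U+20BD9: 4-byte form → F0 A0 AF 99.
U+21A1: 3-byte form → E2 86 A1.
U+F04B6: 4-byte form → F3 B0 92 B6.
U+3E308: 4-byte form → F0 BE 8C 88.
U+CE8B1: 4-byte form → F3 8E A2 B1.
Concatenated (24 bytes): E6 B6 82 DF 89 F0 A0 AF 99 E2 86 A1 F3 B0 92 B6 F0 BE 8C 88 F3 8E A2 B1.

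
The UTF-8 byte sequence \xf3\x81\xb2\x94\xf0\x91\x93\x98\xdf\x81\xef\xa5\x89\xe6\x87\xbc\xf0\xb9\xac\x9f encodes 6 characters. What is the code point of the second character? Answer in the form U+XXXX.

Offset 0: leading byte 0xF3 = 11110011 → 4-byte char #1 = F3 81 B2 94.
Offset 4: leading byte 0xF0 = 11110000 → 4-byte char #2 = F0 91 93 98.
Leading byte 0xF0 = 11110000 matches 11110xxx → 4-byte sequence.
Byte 1: 0xF0 = 11110000, payload 000 (3 bits).
Byte 2: 0x91 = 10010001 (10xxxxxx ✓), payload 010001.
Byte 3: 0x93 = 10010011 (10xxxxxx ✓), payload 010011.
Byte 4: 0x98 = 10011000 (10xxxxxx ✓), payload 011000.
Concatenate: 000010001010011011000 = 0x114D8 (21 bits → U+114D8).

U+114D8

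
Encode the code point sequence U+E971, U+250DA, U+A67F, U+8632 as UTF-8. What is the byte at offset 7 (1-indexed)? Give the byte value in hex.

0x9A

1-indexed offset 7 is 0-indexed offset 6.
U+E971 → 3-byte form EE A5 B1 at offsets 0–2.
U+250DA → 4-byte form F0 A5 83 9A at offsets 3–6.
Offset 6 falls in char 2's range; it's byte 4 of F0 A5 83 9A = 0x9A.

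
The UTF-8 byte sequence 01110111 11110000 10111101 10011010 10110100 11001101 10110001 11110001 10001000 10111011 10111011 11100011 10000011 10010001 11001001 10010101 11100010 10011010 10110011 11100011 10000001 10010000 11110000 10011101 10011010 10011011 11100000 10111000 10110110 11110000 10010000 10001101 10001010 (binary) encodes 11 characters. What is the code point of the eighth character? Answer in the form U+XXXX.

U+3050

Offset 0: leading byte 0x77 = 01110111 → 1-byte char #1 = 77.
Offset 1: leading byte 0xF0 = 11110000 → 4-byte char #2 = F0 BD 9A B4.
Offset 5: leading byte 0xCD = 11001101 → 2-byte char #3 = CD B1.
Offset 7: leading byte 0xF1 = 11110001 → 4-byte char #4 = F1 88 BB BB.
Offset 11: leading byte 0xE3 = 11100011 → 3-byte char #5 = E3 83 91.
Offset 14: leading byte 0xC9 = 11001001 → 2-byte char #6 = C9 95.
Offset 16: leading byte 0xE2 = 11100010 → 3-byte char #7 = E2 9A B3.
Offset 19: leading byte 0xE3 = 11100011 → 3-byte char #8 = E3 81 90.
Leading byte 0xE3 = 11100011 matches 1110xxxx → 3-byte sequence.
Byte 1: 0xE3 = 11100011, payload 0011 (4 bits).
Byte 2: 0x81 = 10000001 (10xxxxxx ✓), payload 000001.
Byte 3: 0x90 = 10010000 (10xxxxxx ✓), payload 010000.
Concatenate: 0011000001010000 = 0x3050 (16 bits → U+3050).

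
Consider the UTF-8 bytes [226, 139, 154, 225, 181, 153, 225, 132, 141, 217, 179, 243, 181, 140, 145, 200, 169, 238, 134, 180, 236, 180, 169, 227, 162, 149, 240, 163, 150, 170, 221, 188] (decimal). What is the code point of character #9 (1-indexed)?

U+3895

Offset 0: leading byte 0xE2 = 11100010 → 3-byte char #1 = E2 8B 9A.
Offset 3: leading byte 0xE1 = 11100001 → 3-byte char #2 = E1 B5 99.
Offset 6: leading byte 0xE1 = 11100001 → 3-byte char #3 = E1 84 8D.
Offset 9: leading byte 0xD9 = 11011001 → 2-byte char #4 = D9 B3.
Offset 11: leading byte 0xF3 = 11110011 → 4-byte char #5 = F3 B5 8C 91.
Offset 15: leading byte 0xC8 = 11001000 → 2-byte char #6 = C8 A9.
Offset 17: leading byte 0xEE = 11101110 → 3-byte char #7 = EE 86 B4.
Offset 20: leading byte 0xEC = 11101100 → 3-byte char #8 = EC B4 A9.
Offset 23: leading byte 0xE3 = 11100011 → 3-byte char #9 = E3 A2 95.
Leading byte 0xE3 = 11100011 matches 1110xxxx → 3-byte sequence.
Byte 1: 0xE3 = 11100011, payload 0011 (4 bits).
Byte 2: 0xA2 = 10100010 (10xxxxxx ✓), payload 100010.
Byte 3: 0x95 = 10010101 (10xxxxxx ✓), payload 010101.
Concatenate: 0011100010010101 = 0x3895 (16 bits → U+3895).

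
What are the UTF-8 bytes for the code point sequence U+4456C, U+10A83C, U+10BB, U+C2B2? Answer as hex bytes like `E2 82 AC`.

F1 84 95 AC F4 8A A0 BC E1 82 BB EC 8A B2

U+4456C: 4-byte form → F1 84 95 AC.
U+10A83C: 4-byte form → F4 8A A0 BC.
U+10BB: 3-byte form → E1 82 BB.
U+C2B2: 3-byte form → EC 8A B2.
Concatenated (14 bytes): F1 84 95 AC F4 8A A0 BC E1 82 BB EC 8A B2.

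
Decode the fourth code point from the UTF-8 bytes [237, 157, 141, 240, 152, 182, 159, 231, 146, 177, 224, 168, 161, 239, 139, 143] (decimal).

U+0A21

Offset 0: leading byte 0xED = 11101101 → 3-byte char #1 = ED 9D 8D.
Offset 3: leading byte 0xF0 = 11110000 → 4-byte char #2 = F0 98 B6 9F.
Offset 7: leading byte 0xE7 = 11100111 → 3-byte char #3 = E7 92 B1.
Offset 10: leading byte 0xE0 = 11100000 → 3-byte char #4 = E0 A8 A1.
Leading byte 0xE0 = 11100000 matches 1110xxxx → 3-byte sequence.
Byte 1: 0xE0 = 11100000, payload 0000 (4 bits).
Byte 2: 0xA8 = 10101000 (10xxxxxx ✓), payload 101000.
Byte 3: 0xA1 = 10100001 (10xxxxxx ✓), payload 100001.
Concatenate: 0000101000100001 = 0xA21 (16 bits → U+0A21).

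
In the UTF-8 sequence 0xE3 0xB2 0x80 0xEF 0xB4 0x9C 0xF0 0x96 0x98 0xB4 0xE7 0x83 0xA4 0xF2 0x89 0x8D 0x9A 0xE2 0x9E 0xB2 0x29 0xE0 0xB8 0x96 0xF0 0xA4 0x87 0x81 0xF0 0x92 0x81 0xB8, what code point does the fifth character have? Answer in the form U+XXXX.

U+8935A

Offset 0: leading byte 0xE3 = 11100011 → 3-byte char #1 = E3 B2 80.
Offset 3: leading byte 0xEF = 11101111 → 3-byte char #2 = EF B4 9C.
Offset 6: leading byte 0xF0 = 11110000 → 4-byte char #3 = F0 96 98 B4.
Offset 10: leading byte 0xE7 = 11100111 → 3-byte char #4 = E7 83 A4.
Offset 13: leading byte 0xF2 = 11110010 → 4-byte char #5 = F2 89 8D 9A.
Leading byte 0xF2 = 11110010 matches 11110xxx → 4-byte sequence.
Byte 1: 0xF2 = 11110010, payload 010 (3 bits).
Byte 2: 0x89 = 10001001 (10xxxxxx ✓), payload 001001.
Byte 3: 0x8D = 10001101 (10xxxxxx ✓), payload 001101.
Byte 4: 0x9A = 10011010 (10xxxxxx ✓), payload 011010.
Concatenate: 010001001001101011010 = 0x8935A (21 bits → U+8935A).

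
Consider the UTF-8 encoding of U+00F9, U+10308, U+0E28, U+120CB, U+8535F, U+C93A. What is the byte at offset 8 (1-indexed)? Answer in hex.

0xB8

1-indexed offset 8 is 0-indexed offset 7.
U+00F9 → 2-byte form C3 B9 at offsets 0–1.
U+10308 → 4-byte form F0 90 8C 88 at offsets 2–5.
U+0E28 → 3-byte form E0 B8 A8 at offsets 6–8.
Offset 7 falls in char 3's range; it's byte 2 of E0 B8 A8 = 0xB8.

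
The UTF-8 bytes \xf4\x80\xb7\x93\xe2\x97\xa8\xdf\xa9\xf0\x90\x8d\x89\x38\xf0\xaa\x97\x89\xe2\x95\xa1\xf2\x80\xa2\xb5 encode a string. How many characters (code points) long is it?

8

Byte at offset 0: 0xF4 = 11110100 → 4-byte char (#1). Advance 4.
Byte at offset 4: 0xE2 = 11100010 → 3-byte char (#2). Advance 3.
Byte at offset 7: 0xDF = 11011111 → 2-byte char (#3). Advance 2.
Byte at offset 9: 0xF0 = 11110000 → 4-byte char (#4). Advance 4.
Byte at offset 13: 0x38 = 00111000 → 1-byte char (#5). Advance 1.
Byte at offset 14: 0xF0 = 11110000 → 4-byte char (#6). Advance 4.
Byte at offset 18: 0xE2 = 11100010 → 3-byte char (#7). Advance 3.
Byte at offset 21: 0xF2 = 11110010 → 4-byte char (#8). Advance 4.
Reached end at offset 25 after 8 code points.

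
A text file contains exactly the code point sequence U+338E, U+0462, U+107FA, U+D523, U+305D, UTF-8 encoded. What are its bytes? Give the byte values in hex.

E3 8E 8E D1 A2 F0 90 9F BA ED 94 A3 E3 81 9D

U+338E: 3-byte form → E3 8E 8E.
U+0462: 2-byte form → D1 A2.
U+107FA: 4-byte form → F0 90 9F BA.
U+D523: 3-byte form → ED 94 A3.
U+305D: 3-byte form → E3 81 9D.
Concatenated (15 bytes): E3 8E 8E D1 A2 F0 90 9F BA ED 94 A3 E3 81 9D.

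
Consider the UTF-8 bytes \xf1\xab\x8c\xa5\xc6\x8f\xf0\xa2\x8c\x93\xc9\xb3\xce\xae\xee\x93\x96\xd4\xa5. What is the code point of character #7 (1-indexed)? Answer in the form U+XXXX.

U+0525

Offset 0: leading byte 0xF1 = 11110001 → 4-byte char #1 = F1 AB 8C A5.
Offset 4: leading byte 0xC6 = 11000110 → 2-byte char #2 = C6 8F.
Offset 6: leading byte 0xF0 = 11110000 → 4-byte char #3 = F0 A2 8C 93.
Offset 10: leading byte 0xC9 = 11001001 → 2-byte char #4 = C9 B3.
Offset 12: leading byte 0xCE = 11001110 → 2-byte char #5 = CE AE.
Offset 14: leading byte 0xEE = 11101110 → 3-byte char #6 = EE 93 96.
Offset 17: leading byte 0xD4 = 11010100 → 2-byte char #7 = D4 A5.
Leading byte 0xD4 = 11010100 matches 110xxxxx → 2-byte sequence.
Byte 1: 0xD4 = 11010100, payload 10100 (5 bits).
Byte 2: 0xA5 = 10100101 (10xxxxxx ✓), payload 100101.
Concatenate: 10100100101 = 0x525 (11 bits → U+0525).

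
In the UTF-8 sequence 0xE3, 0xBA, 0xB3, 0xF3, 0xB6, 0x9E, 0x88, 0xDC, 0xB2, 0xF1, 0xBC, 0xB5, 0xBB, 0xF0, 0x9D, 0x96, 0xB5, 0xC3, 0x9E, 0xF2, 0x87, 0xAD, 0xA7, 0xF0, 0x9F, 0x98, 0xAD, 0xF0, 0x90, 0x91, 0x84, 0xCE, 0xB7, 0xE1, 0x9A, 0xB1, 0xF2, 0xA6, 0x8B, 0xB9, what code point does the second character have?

Offset 0: leading byte 0xE3 = 11100011 → 3-byte char #1 = E3 BA B3.
Offset 3: leading byte 0xF3 = 11110011 → 4-byte char #2 = F3 B6 9E 88.
Leading byte 0xF3 = 11110011 matches 11110xxx → 4-byte sequence.
Byte 1: 0xF3 = 11110011, payload 011 (3 bits).
Byte 2: 0xB6 = 10110110 (10xxxxxx ✓), payload 110110.
Byte 3: 0x9E = 10011110 (10xxxxxx ✓), payload 011110.
Byte 4: 0x88 = 10001000 (10xxxxxx ✓), payload 001000.
Concatenate: 011110110011110001000 = 0xF6788 (21 bits → U+F6788).

U+F6788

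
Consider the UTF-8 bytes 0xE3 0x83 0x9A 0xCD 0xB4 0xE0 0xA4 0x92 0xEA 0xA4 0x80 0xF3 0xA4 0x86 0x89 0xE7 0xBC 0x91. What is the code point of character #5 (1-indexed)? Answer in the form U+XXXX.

Offset 0: leading byte 0xE3 = 11100011 → 3-byte char #1 = E3 83 9A.
Offset 3: leading byte 0xCD = 11001101 → 2-byte char #2 = CD B4.
Offset 5: leading byte 0xE0 = 11100000 → 3-byte char #3 = E0 A4 92.
Offset 8: leading byte 0xEA = 11101010 → 3-byte char #4 = EA A4 80.
Offset 11: leading byte 0xF3 = 11110011 → 4-byte char #5 = F3 A4 86 89.
Leading byte 0xF3 = 11110011 matches 11110xxx → 4-byte sequence.
Byte 1: 0xF3 = 11110011, payload 011 (3 bits).
Byte 2: 0xA4 = 10100100 (10xxxxxx ✓), payload 100100.
Byte 3: 0x86 = 10000110 (10xxxxxx ✓), payload 000110.
Byte 4: 0x89 = 10001001 (10xxxxxx ✓), payload 001001.
Concatenate: 011100100000110001001 = 0xE4189 (21 bits → U+E4189).

U+E4189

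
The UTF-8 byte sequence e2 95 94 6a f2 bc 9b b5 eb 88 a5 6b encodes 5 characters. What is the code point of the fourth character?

U+B225

Offset 0: leading byte 0xE2 = 11100010 → 3-byte char #1 = E2 95 94.
Offset 3: leading byte 0x6A = 01101010 → 1-byte char #2 = 6A.
Offset 4: leading byte 0xF2 = 11110010 → 4-byte char #3 = F2 BC 9B B5.
Offset 8: leading byte 0xEB = 11101011 → 3-byte char #4 = EB 88 A5.
Leading byte 0xEB = 11101011 matches 1110xxxx → 3-byte sequence.
Byte 1: 0xEB = 11101011, payload 1011 (4 bits).
Byte 2: 0x88 = 10001000 (10xxxxxx ✓), payload 001000.
Byte 3: 0xA5 = 10100101 (10xxxxxx ✓), payload 100101.
Concatenate: 1011001000100101 = 0xB225 (16 bits → U+B225).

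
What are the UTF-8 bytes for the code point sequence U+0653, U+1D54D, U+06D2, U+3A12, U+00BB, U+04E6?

U+0653: 2-byte form → D9 93.
U+1D54D: 4-byte form → F0 9D 95 8D.
U+06D2: 2-byte form → DB 92.
U+3A12: 3-byte form → E3 A8 92.
U+00BB: 2-byte form → C2 BB.
U+04E6: 2-byte form → D3 A6.
Concatenated (15 bytes): D9 93 F0 9D 95 8D DB 92 E3 A8 92 C2 BB D3 A6.

D9 93 F0 9D 95 8D DB 92 E3 A8 92 C2 BB D3 A6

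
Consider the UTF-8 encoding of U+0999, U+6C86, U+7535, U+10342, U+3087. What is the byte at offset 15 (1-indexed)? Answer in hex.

0x82

1-indexed offset 15 is 0-indexed offset 14.
U+0999 → 3-byte form E0 A6 99 at offsets 0–2.
U+6C86 → 3-byte form E6 B2 86 at offsets 3–5.
U+7535 → 3-byte form E7 94 B5 at offsets 6–8.
U+10342 → 4-byte form F0 90 8D 82 at offsets 9–12.
U+3087 → 3-byte form E3 82 87 at offsets 13–15.
Offset 14 falls in char 5's range; it's byte 2 of E3 82 87 = 0x82.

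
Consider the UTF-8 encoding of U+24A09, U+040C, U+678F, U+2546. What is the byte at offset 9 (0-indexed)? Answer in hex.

0xE2

U+24A09 → 4-byte form F0 A4 A8 89 at offsets 0–3.
U+040C → 2-byte form D0 8C at offsets 4–5.
U+678F → 3-byte form E6 9E 8F at offsets 6–8.
U+2546 → 3-byte form E2 95 86 at offsets 9–11.
Offset 9 falls in char 4's range; it's byte 1 of E2 95 86 = 0xE2.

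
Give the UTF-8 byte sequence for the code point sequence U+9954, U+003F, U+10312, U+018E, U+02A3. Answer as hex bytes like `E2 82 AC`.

E9 A5 94 3F F0 90 8C 92 C6 8E CA A3

U+9954: 3-byte form → E9 A5 94.
U+003F: 1-byte form → 3F.
U+10312: 4-byte form → F0 90 8C 92.
U+018E: 2-byte form → C6 8E.
U+02A3: 2-byte form → CA A3.
Concatenated (12 bytes): E9 A5 94 3F F0 90 8C 92 C6 8E CA A3.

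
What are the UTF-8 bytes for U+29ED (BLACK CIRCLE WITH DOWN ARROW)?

E2 A7 AD

U+29ED = 0x29ED = 10733 decimal. In range U+0800–U+FFFF → 3-byte form: 1110xxxx 10xxxxxx 10xxxxxx.
Binary (16 bits): 0010100111101101.
Split 4+6+6: 0010 | 100111 | 101101.
Byte 1: 11100010 = 0xE2.
Byte 2: 10100111 = 0xA7.
Byte 3: 10101101 = 0xAD.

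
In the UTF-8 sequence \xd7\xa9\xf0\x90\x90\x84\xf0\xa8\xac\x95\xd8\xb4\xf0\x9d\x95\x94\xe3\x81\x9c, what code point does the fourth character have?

Offset 0: leading byte 0xD7 = 11010111 → 2-byte char #1 = D7 A9.
Offset 2: leading byte 0xF0 = 11110000 → 4-byte char #2 = F0 90 90 84.
Offset 6: leading byte 0xF0 = 11110000 → 4-byte char #3 = F0 A8 AC 95.
Offset 10: leading byte 0xD8 = 11011000 → 2-byte char #4 = D8 B4.
Leading byte 0xD8 = 11011000 matches 110xxxxx → 2-byte sequence.
Byte 1: 0xD8 = 11011000, payload 11000 (5 bits).
Byte 2: 0xB4 = 10110100 (10xxxxxx ✓), payload 110100.
Concatenate: 11000110100 = 0x634 (11 bits → U+0634).

U+0634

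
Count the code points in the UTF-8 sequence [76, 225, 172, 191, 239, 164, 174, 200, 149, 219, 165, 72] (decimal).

6

Byte at offset 0: 0x4C = 01001100 → 1-byte char (#1). Advance 1.
Byte at offset 1: 0xE1 = 11100001 → 3-byte char (#2). Advance 3.
Byte at offset 4: 0xEF = 11101111 → 3-byte char (#3). Advance 3.
Byte at offset 7: 0xC8 = 11001000 → 2-byte char (#4). Advance 2.
Byte at offset 9: 0xDB = 11011011 → 2-byte char (#5). Advance 2.
Byte at offset 11: 0x48 = 01001000 → 1-byte char (#6). Advance 1.
Reached end at offset 12 after 6 code points.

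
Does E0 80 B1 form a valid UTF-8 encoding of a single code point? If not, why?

Leading byte 0xE0 = 11100000 → 3-byte form.
Continuation bytes all match 10xxxxxx. Payload decodes to 0x31.
But 0x31 < 0x800, the minimum for a 3-byte sequence — this is an overlong encoding.

invalid (overlong encoding)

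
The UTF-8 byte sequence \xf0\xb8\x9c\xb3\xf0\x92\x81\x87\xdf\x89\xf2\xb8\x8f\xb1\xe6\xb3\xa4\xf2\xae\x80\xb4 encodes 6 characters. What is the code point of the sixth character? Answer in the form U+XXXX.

Offset 0: leading byte 0xF0 = 11110000 → 4-byte char #1 = F0 B8 9C B3.
Offset 4: leading byte 0xF0 = 11110000 → 4-byte char #2 = F0 92 81 87.
Offset 8: leading byte 0xDF = 11011111 → 2-byte char #3 = DF 89.
Offset 10: leading byte 0xF2 = 11110010 → 4-byte char #4 = F2 B8 8F B1.
Offset 14: leading byte 0xE6 = 11100110 → 3-byte char #5 = E6 B3 A4.
Offset 17: leading byte 0xF2 = 11110010 → 4-byte char #6 = F2 AE 80 B4.
Leading byte 0xF2 = 11110010 matches 11110xxx → 4-byte sequence.
Byte 1: 0xF2 = 11110010, payload 010 (3 bits).
Byte 2: 0xAE = 10101110 (10xxxxxx ✓), payload 101110.
Byte 3: 0x80 = 10000000 (10xxxxxx ✓), payload 000000.
Byte 4: 0xB4 = 10110100 (10xxxxxx ✓), payload 110100.
Concatenate: 010101110000000110100 = 0xAE034 (21 bits → U+AE034).

U+AE034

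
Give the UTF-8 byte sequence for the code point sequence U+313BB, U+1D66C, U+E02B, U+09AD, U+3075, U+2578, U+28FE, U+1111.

F0 B1 8E BB F0 9D 99 AC EE 80 AB E0 A6 AD E3 81 B5 E2 95 B8 E2 A3 BE E1 84 91

U+313BB: 4-byte form → F0 B1 8E BB.
U+1D66C: 4-byte form → F0 9D 99 AC.
U+E02B: 3-byte form → EE 80 AB.
U+09AD: 3-byte form → E0 A6 AD.
U+3075: 3-byte form → E3 81 B5.
U+2578: 3-byte form → E2 95 B8.
U+28FE: 3-byte form → E2 A3 BE.
U+1111: 3-byte form → E1 84 91.
Concatenated (26 bytes): F0 B1 8E BB F0 9D 99 AC EE 80 AB E0 A6 AD E3 81 B5 E2 95 B8 E2 A3 BE E1 84 91.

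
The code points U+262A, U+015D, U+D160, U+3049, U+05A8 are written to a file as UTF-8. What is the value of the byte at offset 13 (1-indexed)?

0xA8

1-indexed offset 13 is 0-indexed offset 12.
U+262A → 3-byte form E2 98 AA at offsets 0–2.
U+015D → 2-byte form C5 9D at offsets 3–4.
U+D160 → 3-byte form ED 85 A0 at offsets 5–7.
U+3049 → 3-byte form E3 81 89 at offsets 8–10.
U+05A8 → 2-byte form D6 A8 at offsets 11–12.
Offset 12 falls in char 5's range; it's byte 2 of D6 A8 = 0xA8.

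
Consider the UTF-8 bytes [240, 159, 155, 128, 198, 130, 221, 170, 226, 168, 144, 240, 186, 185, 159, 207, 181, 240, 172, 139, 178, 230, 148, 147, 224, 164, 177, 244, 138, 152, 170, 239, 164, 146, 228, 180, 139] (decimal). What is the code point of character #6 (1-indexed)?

Offset 0: leading byte 0xF0 = 11110000 → 4-byte char #1 = F0 9F 9B 80.
Offset 4: leading byte 0xC6 = 11000110 → 2-byte char #2 = C6 82.
Offset 6: leading byte 0xDD = 11011101 → 2-byte char #3 = DD AA.
Offset 8: leading byte 0xE2 = 11100010 → 3-byte char #4 = E2 A8 90.
Offset 11: leading byte 0xF0 = 11110000 → 4-byte char #5 = F0 BA B9 9F.
Offset 15: leading byte 0xCF = 11001111 → 2-byte char #6 = CF B5.
Leading byte 0xCF = 11001111 matches 110xxxxx → 2-byte sequence.
Byte 1: 0xCF = 11001111, payload 01111 (5 bits).
Byte 2: 0xB5 = 10110101 (10xxxxxx ✓), payload 110101.
Concatenate: 01111110101 = 0x3F5 (11 bits → U+03F5).

U+03F5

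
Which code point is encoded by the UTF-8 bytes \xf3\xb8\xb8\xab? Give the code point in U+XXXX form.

Leading byte 0xF3 = 11110011 matches 11110xxx → 4-byte sequence.
Byte 1: 0xF3 = 11110011, payload 011 (3 bits).
Byte 2: 0xB8 = 10111000 (10xxxxxx ✓), payload 111000.
Byte 3: 0xB8 = 10111000 (10xxxxxx ✓), payload 111000.
Byte 4: 0xAB = 10101011 (10xxxxxx ✓), payload 101011.
Concatenate: 011111000111000101011 = 0xF8E2B (21 bits → U+F8E2B).

U+F8E2B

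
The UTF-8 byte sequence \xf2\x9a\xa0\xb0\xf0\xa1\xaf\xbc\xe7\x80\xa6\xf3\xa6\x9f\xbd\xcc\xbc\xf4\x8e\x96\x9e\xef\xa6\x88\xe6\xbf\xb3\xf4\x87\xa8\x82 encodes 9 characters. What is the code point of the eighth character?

Offset 0: leading byte 0xF2 = 11110010 → 4-byte char #1 = F2 9A A0 B0.
Offset 4: leading byte 0xF0 = 11110000 → 4-byte char #2 = F0 A1 AF BC.
Offset 8: leading byte 0xE7 = 11100111 → 3-byte char #3 = E7 80 A6.
Offset 11: leading byte 0xF3 = 11110011 → 4-byte char #4 = F3 A6 9F BD.
Offset 15: leading byte 0xCC = 11001100 → 2-byte char #5 = CC BC.
Offset 17: leading byte 0xF4 = 11110100 → 4-byte char #6 = F4 8E 96 9E.
Offset 21: leading byte 0xEF = 11101111 → 3-byte char #7 = EF A6 88.
Offset 24: leading byte 0xE6 = 11100110 → 3-byte char #8 = E6 BF B3.
Leading byte 0xE6 = 11100110 matches 1110xxxx → 3-byte sequence.
Byte 1: 0xE6 = 11100110, payload 0110 (4 bits).
Byte 2: 0xBF = 10111111 (10xxxxxx ✓), payload 111111.
Byte 3: 0xB3 = 10110011 (10xxxxxx ✓), payload 110011.
Concatenate: 0110111111110011 = 0x6FF3 (16 bits → U+6FF3).

U+6FF3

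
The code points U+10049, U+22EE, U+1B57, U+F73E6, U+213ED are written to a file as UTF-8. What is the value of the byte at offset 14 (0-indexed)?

0xF0

U+10049 → 4-byte form F0 90 81 89 at offsets 0–3.
U+22EE → 3-byte form E2 8B AE at offsets 4–6.
U+1B57 → 3-byte form E1 AD 97 at offsets 7–9.
U+F73E6 → 4-byte form F3 B7 8F A6 at offsets 10–13.
U+213ED → 4-byte form F0 A1 8F AD at offsets 14–17.
Offset 14 falls in char 5's range; it's byte 1 of F0 A1 8F AD = 0xF0.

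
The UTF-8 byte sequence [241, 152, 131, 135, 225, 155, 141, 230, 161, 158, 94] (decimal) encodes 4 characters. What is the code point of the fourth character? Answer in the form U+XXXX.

Offset 0: leading byte 0xF1 = 11110001 → 4-byte char #1 = F1 98 83 87.
Offset 4: leading byte 0xE1 = 11100001 → 3-byte char #2 = E1 9B 8D.
Offset 7: leading byte 0xE6 = 11100110 → 3-byte char #3 = E6 A1 9E.
Offset 10: leading byte 0x5E = 01011110 → 1-byte char #4 = 5E.
Leading byte 0x5E = 01011110 matches 0xxxxxxx → 1-byte sequence.
Byte 1: 0x5E = 01011110, payload 1011110 (7 bits).
Concatenate: 1011110 = 0x5E (7 bits → U+005E).

U+005E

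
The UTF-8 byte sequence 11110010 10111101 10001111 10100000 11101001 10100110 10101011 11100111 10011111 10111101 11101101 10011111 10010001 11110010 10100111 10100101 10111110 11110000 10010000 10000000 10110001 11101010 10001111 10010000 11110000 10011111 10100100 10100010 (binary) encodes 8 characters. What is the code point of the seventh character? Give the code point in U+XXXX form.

Offset 0: leading byte 0xF2 = 11110010 → 4-byte char #1 = F2 BD 8F A0.
Offset 4: leading byte 0xE9 = 11101001 → 3-byte char #2 = E9 A6 AB.
Offset 7: leading byte 0xE7 = 11100111 → 3-byte char #3 = E7 9F BD.
Offset 10: leading byte 0xED = 11101101 → 3-byte char #4 = ED 9F 91.
Offset 13: leading byte 0xF2 = 11110010 → 4-byte char #5 = F2 A7 A5 BE.
Offset 17: leading byte 0xF0 = 11110000 → 4-byte char #6 = F0 90 80 B1.
Offset 21: leading byte 0xEA = 11101010 → 3-byte char #7 = EA 8F 90.
Leading byte 0xEA = 11101010 matches 1110xxxx → 3-byte sequence.
Byte 1: 0xEA = 11101010, payload 1010 (4 bits).
Byte 2: 0x8F = 10001111 (10xxxxxx ✓), payload 001111.
Byte 3: 0x90 = 10010000 (10xxxxxx ✓), payload 010000.
Concatenate: 1010001111010000 = 0xA3D0 (16 bits → U+A3D0).

U+A3D0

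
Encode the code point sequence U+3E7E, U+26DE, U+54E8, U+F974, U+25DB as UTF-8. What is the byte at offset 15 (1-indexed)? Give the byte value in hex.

1-indexed offset 15 is 0-indexed offset 14.
U+3E7E → 3-byte form E3 B9 BE at offsets 0–2.
U+26DE → 3-byte form E2 9B 9E at offsets 3–5.
U+54E8 → 3-byte form E5 93 A8 at offsets 6–8.
U+F974 → 3-byte form EF A5 B4 at offsets 9–11.
U+25DB → 3-byte form E2 97 9B at offsets 12–14.
Offset 14 falls in char 5's range; it's byte 3 of E2 97 9B = 0x9B.

0x9B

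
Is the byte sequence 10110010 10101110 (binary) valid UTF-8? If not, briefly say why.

invalid (continuation byte with no leading byte)

Byte 0xB2 = 10110010 has the form 10xxxxxx — a continuation byte — but there is no preceding leading byte.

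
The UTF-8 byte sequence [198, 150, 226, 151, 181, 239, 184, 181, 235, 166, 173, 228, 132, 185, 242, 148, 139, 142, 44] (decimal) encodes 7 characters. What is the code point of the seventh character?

U+002C

Offset 0: leading byte 0xC6 = 11000110 → 2-byte char #1 = C6 96.
Offset 2: leading byte 0xE2 = 11100010 → 3-byte char #2 = E2 97 B5.
Offset 5: leading byte 0xEF = 11101111 → 3-byte char #3 = EF B8 B5.
Offset 8: leading byte 0xEB = 11101011 → 3-byte char #4 = EB A6 AD.
Offset 11: leading byte 0xE4 = 11100100 → 3-byte char #5 = E4 84 B9.
Offset 14: leading byte 0xF2 = 11110010 → 4-byte char #6 = F2 94 8B 8E.
Offset 18: leading byte 0x2C = 00101100 → 1-byte char #7 = 2C.
Leading byte 0x2C = 00101100 matches 0xxxxxxx → 1-byte sequence.
Byte 1: 0x2C = 00101100, payload 0101100 (7 bits).
Concatenate: 0101100 = 0x2C (7 bits → U+002C).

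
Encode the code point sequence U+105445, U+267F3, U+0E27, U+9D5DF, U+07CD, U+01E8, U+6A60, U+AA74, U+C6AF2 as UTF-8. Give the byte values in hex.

F4 85 91 85 F0 A6 9F B3 E0 B8 A7 F2 9D 97 9F DF 8D C7 A8 E6 A9 A0 EA A9 B4 F3 86 AB B2

U+105445: 4-byte form → F4 85 91 85.
U+267F3: 4-byte form → F0 A6 9F B3.
U+0E27: 3-byte form → E0 B8 A7.
U+9D5DF: 4-byte form → F2 9D 97 9F.
U+07CD: 2-byte form → DF 8D.
U+01E8: 2-byte form → C7 A8.
U+6A60: 3-byte form → E6 A9 A0.
U+AA74: 3-byte form → EA A9 B4.
U+C6AF2: 4-byte form → F3 86 AB B2.
Concatenated (29 bytes): F4 85 91 85 F0 A6 9F B3 E0 B8 A7 F2 9D 97 9F DF 8D C7 A8 E6 A9 A0 EA A9 B4 F3 86 AB B2.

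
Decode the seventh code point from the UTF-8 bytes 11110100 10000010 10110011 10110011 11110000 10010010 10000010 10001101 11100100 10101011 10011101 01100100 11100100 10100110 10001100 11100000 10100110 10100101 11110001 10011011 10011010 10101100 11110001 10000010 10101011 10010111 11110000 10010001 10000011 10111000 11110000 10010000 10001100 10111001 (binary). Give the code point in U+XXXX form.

Offset 0: leading byte 0xF4 = 11110100 → 4-byte char #1 = F4 82 B3 B3.
Offset 4: leading byte 0xF0 = 11110000 → 4-byte char #2 = F0 92 82 8D.
Offset 8: leading byte 0xE4 = 11100100 → 3-byte char #3 = E4 AB 9D.
Offset 11: leading byte 0x64 = 01100100 → 1-byte char #4 = 64.
Offset 12: leading byte 0xE4 = 11100100 → 3-byte char #5 = E4 A6 8C.
Offset 15: leading byte 0xE0 = 11100000 → 3-byte char #6 = E0 A6 A5.
Offset 18: leading byte 0xF1 = 11110001 → 4-byte char #7 = F1 9B 9A AC.
Leading byte 0xF1 = 11110001 matches 11110xxx → 4-byte sequence.
Byte 1: 0xF1 = 11110001, payload 001 (3 bits).
Byte 2: 0x9B = 10011011 (10xxxxxx ✓), payload 011011.
Byte 3: 0x9A = 10011010 (10xxxxxx ✓), payload 011010.
Byte 4: 0xAC = 10101100 (10xxxxxx ✓), payload 101100.
Concatenate: 001011011011010101100 = 0x5B6AC (21 bits → U+5B6AC).

U+5B6AC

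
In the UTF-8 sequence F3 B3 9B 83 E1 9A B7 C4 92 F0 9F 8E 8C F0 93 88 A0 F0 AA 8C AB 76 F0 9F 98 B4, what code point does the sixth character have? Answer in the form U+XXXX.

Offset 0: leading byte 0xF3 = 11110011 → 4-byte char #1 = F3 B3 9B 83.
Offset 4: leading byte 0xE1 = 11100001 → 3-byte char #2 = E1 9A B7.
Offset 7: leading byte 0xC4 = 11000100 → 2-byte char #3 = C4 92.
Offset 9: leading byte 0xF0 = 11110000 → 4-byte char #4 = F0 9F 8E 8C.
Offset 13: leading byte 0xF0 = 11110000 → 4-byte char #5 = F0 93 88 A0.
Offset 17: leading byte 0xF0 = 11110000 → 4-byte char #6 = F0 AA 8C AB.
Leading byte 0xF0 = 11110000 matches 11110xxx → 4-byte sequence.
Byte 1: 0xF0 = 11110000, payload 000 (3 bits).
Byte 2: 0xAA = 10101010 (10xxxxxx ✓), payload 101010.
Byte 3: 0x8C = 10001100 (10xxxxxx ✓), payload 001100.
Byte 4: 0xAB = 10101011 (10xxxxxx ✓), payload 101011.
Concatenate: 000101010001100101011 = 0x2A32B (21 bits → U+2A32B).

U+2A32B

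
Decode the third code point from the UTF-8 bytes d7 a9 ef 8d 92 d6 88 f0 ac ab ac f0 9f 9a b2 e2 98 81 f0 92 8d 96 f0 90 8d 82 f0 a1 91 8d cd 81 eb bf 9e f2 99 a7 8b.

U+0588

Offset 0: leading byte 0xD7 = 11010111 → 2-byte char #1 = D7 A9.
Offset 2: leading byte 0xEF = 11101111 → 3-byte char #2 = EF 8D 92.
Offset 5: leading byte 0xD6 = 11010110 → 2-byte char #3 = D6 88.
Leading byte 0xD6 = 11010110 matches 110xxxxx → 2-byte sequence.
Byte 1: 0xD6 = 11010110, payload 10110 (5 bits).
Byte 2: 0x88 = 10001000 (10xxxxxx ✓), payload 001000.
Concatenate: 10110001000 = 0x588 (11 bits → U+0588).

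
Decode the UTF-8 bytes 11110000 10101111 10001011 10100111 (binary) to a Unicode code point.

U+2F2E7

Leading byte 0xF0 = 11110000 matches 11110xxx → 4-byte sequence.
Byte 1: 0xF0 = 11110000, payload 000 (3 bits).
Byte 2: 0xAF = 10101111 (10xxxxxx ✓), payload 101111.
Byte 3: 0x8B = 10001011 (10xxxxxx ✓), payload 001011.
Byte 4: 0xA7 = 10100111 (10xxxxxx ✓), payload 100111.
Concatenate: 000101111001011100111 = 0x2F2E7 (21 bits → U+2F2E7).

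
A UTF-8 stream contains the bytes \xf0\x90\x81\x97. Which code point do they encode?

Leading byte 0xF0 = 11110000 matches 11110xxx → 4-byte sequence.
Byte 1: 0xF0 = 11110000, payload 000 (3 bits).
Byte 2: 0x90 = 10010000 (10xxxxxx ✓), payload 010000.
Byte 3: 0x81 = 10000001 (10xxxxxx ✓), payload 000001.
Byte 4: 0x97 = 10010111 (10xxxxxx ✓), payload 010111.
Concatenate: 000010000000001010111 = 0x10057 (21 bits → U+10057).

U+10057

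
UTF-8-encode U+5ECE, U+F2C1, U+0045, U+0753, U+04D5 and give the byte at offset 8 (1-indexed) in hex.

0xDD

1-indexed offset 8 is 0-indexed offset 7.
U+5ECE → 3-byte form E5 BB 8E at offsets 0–2.
U+F2C1 → 3-byte form EF 8B 81 at offsets 3–5.
U+0045 → 1-byte form 45 at offsets 6–6.
U+0753 → 2-byte form DD 93 at offsets 7–8.
Offset 7 falls in char 4's range; it's byte 1 of DD 93 = 0xDD.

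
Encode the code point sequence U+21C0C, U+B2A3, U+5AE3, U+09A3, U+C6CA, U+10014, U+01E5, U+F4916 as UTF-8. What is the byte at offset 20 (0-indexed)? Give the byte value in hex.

U+21C0C → 4-byte form F0 A1 B0 8C at offsets 0–3.
U+B2A3 → 3-byte form EB 8A A3 at offsets 4–6.
U+5AE3 → 3-byte form E5 AB A3 at offsets 7–9.
U+09A3 → 3-byte form E0 A6 A3 at offsets 10–12.
U+C6CA → 3-byte form EC 9B 8A at offsets 13–15.
U+10014 → 4-byte form F0 90 80 94 at offsets 16–19.
U+01E5 → 2-byte form C7 A5 at offsets 20–21.
Offset 20 falls in char 7's range; it's byte 1 of C7 A5 = 0xC7.

0xC7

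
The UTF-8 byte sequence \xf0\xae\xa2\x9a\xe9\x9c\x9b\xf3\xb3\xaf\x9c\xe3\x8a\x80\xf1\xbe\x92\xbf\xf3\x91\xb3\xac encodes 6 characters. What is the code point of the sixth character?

Offset 0: leading byte 0xF0 = 11110000 → 4-byte char #1 = F0 AE A2 9A.
Offset 4: leading byte 0xE9 = 11101001 → 3-byte char #2 = E9 9C 9B.
Offset 7: leading byte 0xF3 = 11110011 → 4-byte char #3 = F3 B3 AF 9C.
Offset 11: leading byte 0xE3 = 11100011 → 3-byte char #4 = E3 8A 80.
Offset 14: leading byte 0xF1 = 11110001 → 4-byte char #5 = F1 BE 92 BF.
Offset 18: leading byte 0xF3 = 11110011 → 4-byte char #6 = F3 91 B3 AC.
Leading byte 0xF3 = 11110011 matches 11110xxx → 4-byte sequence.
Byte 1: 0xF3 = 11110011, payload 011 (3 bits).
Byte 2: 0x91 = 10010001 (10xxxxxx ✓), payload 010001.
Byte 3: 0xB3 = 10110011 (10xxxxxx ✓), payload 110011.
Byte 4: 0xAC = 10101100 (10xxxxxx ✓), payload 101100.
Concatenate: 011010001110011101100 = 0xD1CEC (21 bits → U+D1CEC).

U+D1CEC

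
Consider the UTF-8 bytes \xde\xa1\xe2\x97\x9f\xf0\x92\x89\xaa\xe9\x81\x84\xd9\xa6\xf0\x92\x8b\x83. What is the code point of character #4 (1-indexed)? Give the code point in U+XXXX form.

U+9044

Offset 0: leading byte 0xDE = 11011110 → 2-byte char #1 = DE A1.
Offset 2: leading byte 0xE2 = 11100010 → 3-byte char #2 = E2 97 9F.
Offset 5: leading byte 0xF0 = 11110000 → 4-byte char #3 = F0 92 89 AA.
Offset 9: leading byte 0xE9 = 11101001 → 3-byte char #4 = E9 81 84.
Leading byte 0xE9 = 11101001 matches 1110xxxx → 3-byte sequence.
Byte 1: 0xE9 = 11101001, payload 1001 (4 bits).
Byte 2: 0x81 = 10000001 (10xxxxxx ✓), payload 000001.
Byte 3: 0x84 = 10000100 (10xxxxxx ✓), payload 000100.
Concatenate: 1001000001000100 = 0x9044 (16 bits → U+9044).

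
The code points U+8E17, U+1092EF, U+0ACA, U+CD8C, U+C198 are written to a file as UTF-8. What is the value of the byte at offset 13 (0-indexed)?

U+8E17 → 3-byte form E8 B8 97 at offsets 0–2.
U+1092EF → 4-byte form F4 89 8B AF at offsets 3–6.
U+0ACA → 3-byte form E0 AB 8A at offsets 7–9.
U+CD8C → 3-byte form EC B6 8C at offsets 10–12.
U+C198 → 3-byte form EC 86 98 at offsets 13–15.
Offset 13 falls in char 5's range; it's byte 1 of EC 86 98 = 0xEC.

0xEC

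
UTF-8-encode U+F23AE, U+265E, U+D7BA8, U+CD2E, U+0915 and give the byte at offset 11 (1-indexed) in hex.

0xA8

1-indexed offset 11 is 0-indexed offset 10.
U+F23AE → 4-byte form F3 B2 8E AE at offsets 0–3.
U+265E → 3-byte form E2 99 9E at offsets 4–6.
U+D7BA8 → 4-byte form F3 97 AE A8 at offsets 7–10.
Offset 10 falls in char 3's range; it's byte 4 of F3 97 AE A8 = 0xA8.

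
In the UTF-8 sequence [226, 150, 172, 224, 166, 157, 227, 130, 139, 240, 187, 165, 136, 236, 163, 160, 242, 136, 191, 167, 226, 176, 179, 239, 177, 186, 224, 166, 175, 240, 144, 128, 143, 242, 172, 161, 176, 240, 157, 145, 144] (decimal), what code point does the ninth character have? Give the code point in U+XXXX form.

U+09AF

Offset 0: leading byte 0xE2 = 11100010 → 3-byte char #1 = E2 96 AC.
Offset 3: leading byte 0xE0 = 11100000 → 3-byte char #2 = E0 A6 9D.
Offset 6: leading byte 0xE3 = 11100011 → 3-byte char #3 = E3 82 8B.
Offset 9: leading byte 0xF0 = 11110000 → 4-byte char #4 = F0 BB A5 88.
Offset 13: leading byte 0xEC = 11101100 → 3-byte char #5 = EC A3 A0.
Offset 16: leading byte 0xF2 = 11110010 → 4-byte char #6 = F2 88 BF A7.
Offset 20: leading byte 0xE2 = 11100010 → 3-byte char #7 = E2 B0 B3.
Offset 23: leading byte 0xEF = 11101111 → 3-byte char #8 = EF B1 BA.
Offset 26: leading byte 0xE0 = 11100000 → 3-byte char #9 = E0 A6 AF.
Leading byte 0xE0 = 11100000 matches 1110xxxx → 3-byte sequence.
Byte 1: 0xE0 = 11100000, payload 0000 (4 bits).
Byte 2: 0xA6 = 10100110 (10xxxxxx ✓), payload 100110.
Byte 3: 0xAF = 10101111 (10xxxxxx ✓), payload 101111.
Concatenate: 0000100110101111 = 0x9AF (16 bits → U+09AF).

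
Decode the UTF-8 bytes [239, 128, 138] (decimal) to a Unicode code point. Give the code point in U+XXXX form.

Leading byte 0xEF = 11101111 matches 1110xxxx → 3-byte sequence.
Byte 1: 0xEF = 11101111, payload 1111 (4 bits).
Byte 2: 0x80 = 10000000 (10xxxxxx ✓), payload 000000.
Byte 3: 0x8A = 10001010 (10xxxxxx ✓), payload 001010.
Concatenate: 1111000000001010 = 0xF00A (16 bits → U+F00A).

U+F00A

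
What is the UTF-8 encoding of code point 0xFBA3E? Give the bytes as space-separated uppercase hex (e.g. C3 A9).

U+FBA3E = 0xFBA3E = 1030718 decimal. In range U+10000–U+10FFFF → 4-byte form: 11110xxx 10xxxxxx 10xxxxxx 10xxxxxx.
Binary (21 bits): 011111011101000111110.
Split 3+6+6+6: 011 | 111011 | 101000 | 111110.
Byte 1: 11110011 = 0xF3.
Byte 2: 10111011 = 0xBB.
Byte 3: 10101000 = 0xA8.
Byte 4: 10111110 = 0xBE.

F3 BB A8 BE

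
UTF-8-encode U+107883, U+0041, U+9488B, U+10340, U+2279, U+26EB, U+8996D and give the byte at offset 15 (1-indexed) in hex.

1-indexed offset 15 is 0-indexed offset 14.
U+107883 → 4-byte form F4 87 A2 83 at offsets 0–3.
U+0041 → 1-byte form 41 at offsets 4–4.
U+9488B → 4-byte form F2 94 A2 8B at offsets 5–8.
U+10340 → 4-byte form F0 90 8D 80 at offsets 9–12.
U+2279 → 3-byte form E2 89 B9 at offsets 13–15.
Offset 14 falls in char 5's range; it's byte 2 of E2 89 B9 = 0x89.

0x89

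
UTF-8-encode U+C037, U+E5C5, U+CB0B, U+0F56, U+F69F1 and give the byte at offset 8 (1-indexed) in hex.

1-indexed offset 8 is 0-indexed offset 7.
U+C037 → 3-byte form EC 80 B7 at offsets 0–2.
U+E5C5 → 3-byte form EE 97 85 at offsets 3–5.
U+CB0B → 3-byte form EC AC 8B at offsets 6–8.
Offset 7 falls in char 3's range; it's byte 2 of EC AC 8B = 0xAC.

0xAC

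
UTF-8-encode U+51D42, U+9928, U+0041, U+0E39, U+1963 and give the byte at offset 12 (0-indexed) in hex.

U+51D42 → 4-byte form F1 91 B5 82 at offsets 0–3.
U+9928 → 3-byte form E9 A4 A8 at offsets 4–6.
U+0041 → 1-byte form 41 at offsets 7–7.
U+0E39 → 3-byte form E0 B8 B9 at offsets 8–10.
U+1963 → 3-byte form E1 A5 A3 at offsets 11–13.
Offset 12 falls in char 5's range; it's byte 2 of E1 A5 A3 = 0xA5.

0xA5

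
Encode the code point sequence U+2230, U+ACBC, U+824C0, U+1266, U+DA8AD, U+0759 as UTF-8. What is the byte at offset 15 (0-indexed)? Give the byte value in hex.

0xA2

U+2230 → 3-byte form E2 88 B0 at offsets 0–2.
U+ACBC → 3-byte form EA B2 BC at offsets 3–5.
U+824C0 → 4-byte form F2 82 93 80 at offsets 6–9.
U+1266 → 3-byte form E1 89 A6 at offsets 10–12.
U+DA8AD → 4-byte form F3 9A A2 AD at offsets 13–16.
Offset 15 falls in char 5's range; it's byte 3 of F3 9A A2 AD = 0xA2.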